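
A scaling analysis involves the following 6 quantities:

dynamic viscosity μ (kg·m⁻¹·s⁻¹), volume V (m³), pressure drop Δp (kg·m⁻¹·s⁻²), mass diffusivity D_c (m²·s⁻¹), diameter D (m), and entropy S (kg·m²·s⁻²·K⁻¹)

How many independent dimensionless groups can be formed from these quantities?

There are 6 variables and 4 base dimensions (M, L, T, Θ).
The dimension matrix has rank 4.
Independent dimensionless groups: 6 − 4 = 2.

2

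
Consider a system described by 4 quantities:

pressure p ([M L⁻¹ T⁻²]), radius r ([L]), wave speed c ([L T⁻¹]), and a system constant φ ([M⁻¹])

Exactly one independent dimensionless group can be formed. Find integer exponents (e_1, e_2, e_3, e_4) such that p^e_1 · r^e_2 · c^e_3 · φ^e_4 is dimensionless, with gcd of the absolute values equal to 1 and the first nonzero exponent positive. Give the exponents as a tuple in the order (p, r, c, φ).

(1, 3, -2, 1)

M: e_1·(1) + e_2·(0) + e_3·(0) + e_4·(-1) = 0
L: e_1·(-1) + e_2·(1) + e_3·(1) + e_4·(0) = 0
T: e_1·(-2) + e_2·(0) + e_3·(-1) + e_4·(0) = 0
Solving this homogeneous linear system for the smallest-integer solution (first nonzero entry positive) gives (1, 3, -2, 1).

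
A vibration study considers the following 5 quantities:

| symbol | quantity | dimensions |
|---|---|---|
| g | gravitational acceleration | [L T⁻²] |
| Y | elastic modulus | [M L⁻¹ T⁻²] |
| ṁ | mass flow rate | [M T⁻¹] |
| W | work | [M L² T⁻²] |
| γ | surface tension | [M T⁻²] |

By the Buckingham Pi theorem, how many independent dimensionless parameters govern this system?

There are 5 variables and 3 base dimensions (M, L, T).
The dimension matrix has rank 3.
Independent dimensionless groups: 5 − 3 = 2.

2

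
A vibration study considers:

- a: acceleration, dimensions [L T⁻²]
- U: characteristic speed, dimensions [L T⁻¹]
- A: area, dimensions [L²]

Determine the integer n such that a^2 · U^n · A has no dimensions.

-4

Balance the L exponent: (1)·n from U, plus 2·(1) + (2) = 4 from the rest, must sum to zero.
n + 4 = 0, so n = -4.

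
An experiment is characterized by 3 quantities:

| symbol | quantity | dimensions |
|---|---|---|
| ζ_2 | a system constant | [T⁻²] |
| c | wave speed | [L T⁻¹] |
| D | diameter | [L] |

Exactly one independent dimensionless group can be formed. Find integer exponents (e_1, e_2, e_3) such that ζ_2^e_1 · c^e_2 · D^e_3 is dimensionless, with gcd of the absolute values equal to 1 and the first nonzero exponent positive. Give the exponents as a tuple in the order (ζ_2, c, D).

L: e_1·(0) + e_2·(1) + e_3·(1) = 0
T: e_1·(-2) + e_2·(-1) + e_3·(0) = 0
Solving this homogeneous linear system for the smallest-integer solution (first nonzero entry positive) gives (1, -2, 2).

(1, -2, 2)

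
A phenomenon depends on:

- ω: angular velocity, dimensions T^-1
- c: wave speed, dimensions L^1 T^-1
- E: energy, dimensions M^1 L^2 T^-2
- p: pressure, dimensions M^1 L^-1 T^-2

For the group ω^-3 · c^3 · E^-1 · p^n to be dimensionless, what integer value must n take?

Balance the M exponent: (1)·n from p, plus −3·(0) + 3·(0) − (1) = -1 from the rest, must sum to zero.
n − 1 = 0, so n = 1.

1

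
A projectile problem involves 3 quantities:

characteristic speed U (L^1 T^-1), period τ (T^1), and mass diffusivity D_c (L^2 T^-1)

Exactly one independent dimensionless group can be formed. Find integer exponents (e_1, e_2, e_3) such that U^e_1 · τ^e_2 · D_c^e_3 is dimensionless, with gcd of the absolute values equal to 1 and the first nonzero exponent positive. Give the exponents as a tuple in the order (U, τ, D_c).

L: e_1·(1) + e_2·(0) + e_3·(2) = 0
T: e_1·(-1) + e_2·(1) + e_3·(-1) = 0
Solving this homogeneous linear system for the smallest-integer solution (first nonzero entry positive) gives (2, 1, -1).

(2, 1, -1)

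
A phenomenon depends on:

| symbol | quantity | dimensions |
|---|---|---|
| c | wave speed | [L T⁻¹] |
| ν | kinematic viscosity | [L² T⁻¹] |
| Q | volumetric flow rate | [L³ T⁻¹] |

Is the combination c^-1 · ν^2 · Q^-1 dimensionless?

yes

Sum the exponent of each base dimension across the product:
  M: −[c]_M + 2·[ν]_M − [Q]_M = −(0) + 2·(0) − (0) = 0
  L: −[c]_L + 2·[ν]_L − [Q]_L = −(1) + 2·(2) − (3) = 0
  T: −[c]_T + 2·[ν]_T − [Q]_T = −(-1) + 2·(-1) − (-1) = 0
All base exponents vanish — dimensionless.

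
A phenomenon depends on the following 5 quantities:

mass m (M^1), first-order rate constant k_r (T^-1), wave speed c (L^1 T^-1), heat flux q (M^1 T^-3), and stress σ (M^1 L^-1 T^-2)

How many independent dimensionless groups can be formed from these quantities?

There are 5 variables and 3 base dimensions (M, L, T).
The dimension matrix has rank 3.
Independent dimensionless groups: 5 − 3 = 2.

2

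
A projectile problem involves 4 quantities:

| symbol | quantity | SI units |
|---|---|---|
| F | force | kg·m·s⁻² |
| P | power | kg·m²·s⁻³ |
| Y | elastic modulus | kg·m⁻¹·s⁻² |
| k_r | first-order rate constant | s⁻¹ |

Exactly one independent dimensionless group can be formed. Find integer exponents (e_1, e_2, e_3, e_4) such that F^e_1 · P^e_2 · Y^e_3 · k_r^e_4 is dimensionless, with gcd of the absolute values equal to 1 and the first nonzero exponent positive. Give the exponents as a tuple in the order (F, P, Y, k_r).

(3, -2, -1, 2)

M: e_1·(1) + e_2·(1) + e_3·(1) + e_4·(0) = 0
L: e_1·(1) + e_2·(2) + e_3·(-1) + e_4·(0) = 0
T: e_1·(-2) + e_2·(-3) + e_3·(-2) + e_4·(-1) = 0
Solving this homogeneous linear system for the smallest-integer solution (first nonzero entry positive) gives (3, -2, -1, 2).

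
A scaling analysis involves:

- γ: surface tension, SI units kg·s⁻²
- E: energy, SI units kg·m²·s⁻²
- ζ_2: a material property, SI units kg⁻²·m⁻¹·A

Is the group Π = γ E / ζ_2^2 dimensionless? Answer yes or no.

Sum the exponent of each base dimension across the product:
  M: [γ]_M + [E]_M − 2·[ζ_2]_M = (1) + (1) − 2·(-2) = 6
  L: [γ]_L + [E]_L − 2·[ζ_2]_L = (0) + (2) − 2·(-1) = 4
  T: [γ]_T + [E]_T − 2·[ζ_2]_T = (-2) + (-2) − 2·(0) = -4
  I: [γ]_I + [E]_I − 2·[ζ_2]_I = (0) + (0) − 2·(1) = -2
Net dimensions [M⁶ L⁴ T⁻⁴ I⁻²] ≠ [1] — not dimensionless.

no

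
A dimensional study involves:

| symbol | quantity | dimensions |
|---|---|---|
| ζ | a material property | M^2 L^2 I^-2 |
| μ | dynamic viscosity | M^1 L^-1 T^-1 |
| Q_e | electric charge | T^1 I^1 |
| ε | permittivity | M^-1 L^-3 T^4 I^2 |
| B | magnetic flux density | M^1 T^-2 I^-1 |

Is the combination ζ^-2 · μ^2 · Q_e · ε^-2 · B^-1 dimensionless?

Sum the exponent of each base dimension across the product:
  M: −2·[ζ]_M + 2·[μ]_M + [Q_e]_M − 2·[ε]_M − [B]_M = −2·(2) + 2·(1) + (0) − 2·(-1) − (1) = -1
  L: −2·[ζ]_L + 2·[μ]_L + [Q_e]_L − 2·[ε]_L − [B]_L = −2·(2) + 2·(-1) + (0) − 2·(-3) − (0) = 0
  T: −2·[ζ]_T + 2·[μ]_T + [Q_e]_T − 2·[ε]_T − [B]_T = −2·(0) + 2·(-1) + (1) − 2·(4) − (-2) = -7
  I: −2·[ζ]_I + 2·[μ]_I + [Q_e]_I − 2·[ε]_I − [B]_I = −2·(-2) + 2·(0) + (1) − 2·(2) − (-1) = 2
Net dimensions [M⁻¹ T⁻⁷ I²] ≠ [1] — not dimensionless.

no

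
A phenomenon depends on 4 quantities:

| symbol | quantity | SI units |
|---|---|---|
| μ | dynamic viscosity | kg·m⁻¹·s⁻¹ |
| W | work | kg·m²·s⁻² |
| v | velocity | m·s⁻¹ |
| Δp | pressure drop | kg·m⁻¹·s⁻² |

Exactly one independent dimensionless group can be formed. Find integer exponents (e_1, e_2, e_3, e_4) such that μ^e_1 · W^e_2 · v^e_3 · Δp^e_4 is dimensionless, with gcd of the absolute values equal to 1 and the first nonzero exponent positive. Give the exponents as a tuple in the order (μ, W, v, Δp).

(3, -1, 3, -2)

M: e_1·(1) + e_2·(1) + e_3·(0) + e_4·(1) = 0
L: e_1·(-1) + e_2·(2) + e_3·(1) + e_4·(-1) = 0
T: e_1·(-1) + e_2·(-2) + e_3·(-1) + e_4·(-2) = 0
Solving this homogeneous linear system for the smallest-integer solution (first nonzero entry positive) gives (3, -1, 3, -2).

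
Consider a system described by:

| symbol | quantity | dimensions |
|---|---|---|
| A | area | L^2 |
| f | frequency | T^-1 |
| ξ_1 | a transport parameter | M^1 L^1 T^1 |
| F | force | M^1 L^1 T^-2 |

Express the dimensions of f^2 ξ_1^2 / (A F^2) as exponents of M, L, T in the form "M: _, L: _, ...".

Collect each base-dimension exponent across the product:
  M: −(0) + 2·(0) + 2·(1) − 2·(1) = 0
  L: −(2) + 2·(0) + 2·(1) − 2·(1) = -2
  T: −(0) + 2·(-1) + 2·(1) − 2·(-2) = 4
So the dimensions are [L⁻² T⁴].

M: 0, L: -2, T: 4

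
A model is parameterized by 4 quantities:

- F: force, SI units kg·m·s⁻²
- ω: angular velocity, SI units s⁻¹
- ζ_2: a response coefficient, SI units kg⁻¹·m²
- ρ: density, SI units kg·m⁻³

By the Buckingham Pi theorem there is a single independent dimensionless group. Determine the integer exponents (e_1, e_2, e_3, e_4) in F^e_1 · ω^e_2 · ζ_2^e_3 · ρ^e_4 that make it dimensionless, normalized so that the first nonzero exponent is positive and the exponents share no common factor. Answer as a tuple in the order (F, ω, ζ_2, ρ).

M: e_1·(1) + e_2·(0) + e_3·(-1) + e_4·(1) = 0
L: e_1·(1) + e_2·(0) + e_3·(2) + e_4·(-3) = 0
T: e_1·(-2) + e_2·(-1) + e_3·(0) + e_4·(0) = 0
Solving this homogeneous linear system for the smallest-integer solution (first nonzero entry positive) gives (1, -2, 4, 3).

(1, -2, 4, 3)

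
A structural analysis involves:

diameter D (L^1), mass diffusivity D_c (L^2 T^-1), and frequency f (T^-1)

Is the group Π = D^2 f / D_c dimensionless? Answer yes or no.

Sum the exponent of each base dimension across the product:
  M: 2·[D]_M − [D_c]_M + [f]_M = 2·(0) − (0) + (0) = 0
  L: 2·[D]_L − [D_c]_L + [f]_L = 2·(1) − (2) + (0) = 0
  T: 2·[D]_T − [D_c]_T + [f]_T = 2·(0) − (-1) + (-1) = 0
All base exponents vanish — dimensionless.

yes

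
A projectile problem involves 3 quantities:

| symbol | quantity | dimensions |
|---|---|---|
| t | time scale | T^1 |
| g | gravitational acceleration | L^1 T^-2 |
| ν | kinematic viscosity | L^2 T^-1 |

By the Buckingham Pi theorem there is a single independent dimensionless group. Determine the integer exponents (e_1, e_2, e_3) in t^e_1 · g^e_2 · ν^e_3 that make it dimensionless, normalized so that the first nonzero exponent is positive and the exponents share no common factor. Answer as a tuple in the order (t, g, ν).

L: e_1·(0) + e_2·(1) + e_3·(2) = 0
T: e_1·(1) + e_2·(-2) + e_3·(-1) = 0
Solving this homogeneous linear system for the smallest-integer solution (first nonzero entry positive) gives (3, 2, -1).

(3, 2, -1)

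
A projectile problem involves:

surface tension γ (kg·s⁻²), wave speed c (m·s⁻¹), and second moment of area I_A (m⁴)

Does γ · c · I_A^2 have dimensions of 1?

no

Sum the exponent of each base dimension across the product:
  M: [γ]_M + [c]_M + 2·[I_A]_M = (1) + (0) + 2·(0) = 1
  L: [γ]_L + [c]_L + 2·[I_A]_L = (0) + (1) + 2·(4) = 9
  T: [γ]_T + [c]_T + 2·[I_A]_T = (-2) + (-1) + 2·(0) = -3
Net dimensions [M L⁹ T⁻³] ≠ [1] — not dimensionless.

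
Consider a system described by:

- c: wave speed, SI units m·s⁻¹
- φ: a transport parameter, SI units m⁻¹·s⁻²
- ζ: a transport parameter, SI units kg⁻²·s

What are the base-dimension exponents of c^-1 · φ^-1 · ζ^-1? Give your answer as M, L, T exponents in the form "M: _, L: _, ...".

M: 2, L: 0, T: 2

Collect each base-dimension exponent across the product:
  M: −(0) − (0) − (-2) = 2
  L: −(1) − (-1) − (0) = 0
  T: −(-1) − (-2) − (1) = 2
So the dimensions are [M² T²].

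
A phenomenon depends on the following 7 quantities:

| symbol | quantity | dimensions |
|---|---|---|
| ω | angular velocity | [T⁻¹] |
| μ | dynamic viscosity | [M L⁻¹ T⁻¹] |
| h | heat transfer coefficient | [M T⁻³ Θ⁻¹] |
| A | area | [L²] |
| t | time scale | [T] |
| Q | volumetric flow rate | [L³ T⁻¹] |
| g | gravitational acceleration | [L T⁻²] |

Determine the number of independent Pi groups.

3

There are 7 variables and 4 base dimensions (M, L, T, Θ).
The dimension matrix has rank 4.
Independent dimensionless groups: 7 − 4 = 3.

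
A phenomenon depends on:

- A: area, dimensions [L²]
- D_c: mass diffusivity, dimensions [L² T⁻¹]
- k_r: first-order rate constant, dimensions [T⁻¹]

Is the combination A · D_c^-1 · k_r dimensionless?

Sum the exponent of each base dimension across the product:
  M: [A]_M − [D_c]_M + [k_r]_M = (0) − (0) + (0) = 0
  L: [A]_L − [D_c]_L + [k_r]_L = (2) − (2) + (0) = 0
  T: [A]_T − [D_c]_T + [k_r]_T = (0) − (-1) + (-1) = 0
All base exponents vanish — dimensionless.

yes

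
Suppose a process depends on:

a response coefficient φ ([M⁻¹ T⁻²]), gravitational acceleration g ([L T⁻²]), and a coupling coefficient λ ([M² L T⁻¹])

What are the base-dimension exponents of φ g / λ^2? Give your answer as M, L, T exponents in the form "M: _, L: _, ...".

M: -5, L: -1, T: -2

Collect each base-dimension exponent across the product:
  M: (-1) + (0) − 2·(2) = -5
  L: (0) + (1) − 2·(1) = -1
  T: (-2) + (-2) − 2·(-1) = -2
So the dimensions are [M⁻⁵ L⁻¹ T⁻²].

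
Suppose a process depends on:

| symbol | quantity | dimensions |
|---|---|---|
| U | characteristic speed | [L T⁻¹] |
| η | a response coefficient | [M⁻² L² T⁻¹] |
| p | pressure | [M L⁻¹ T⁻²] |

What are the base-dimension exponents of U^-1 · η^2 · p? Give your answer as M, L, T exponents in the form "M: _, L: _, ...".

Collect each base-dimension exponent across the product:
  M: −(0) + 2·(-2) + (1) = -3
  L: −(1) + 2·(2) + (-1) = 2
  T: −(-1) + 2·(-1) + (-2) = -3
So the dimensions are [M⁻³ L² T⁻³].

M: -3, L: 2, T: -3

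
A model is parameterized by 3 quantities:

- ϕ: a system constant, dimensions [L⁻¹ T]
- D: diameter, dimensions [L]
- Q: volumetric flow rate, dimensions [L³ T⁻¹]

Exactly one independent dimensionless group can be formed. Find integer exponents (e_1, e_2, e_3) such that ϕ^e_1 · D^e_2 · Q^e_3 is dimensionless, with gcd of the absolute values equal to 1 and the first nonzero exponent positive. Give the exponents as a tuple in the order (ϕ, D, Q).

(1, -2, 1)

L: e_1·(-1) + e_2·(1) + e_3·(3) = 0
T: e_1·(1) + e_2·(0) + e_3·(-1) = 0
Solving this homogeneous linear system for the smallest-integer solution (first nonzero entry positive) gives (1, -2, 1).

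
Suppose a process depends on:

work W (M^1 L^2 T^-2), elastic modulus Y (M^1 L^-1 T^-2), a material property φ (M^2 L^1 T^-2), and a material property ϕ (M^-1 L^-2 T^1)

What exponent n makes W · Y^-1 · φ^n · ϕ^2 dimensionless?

Balance the M exponent: (2)·n from φ, plus (1) − (1) + 2·(-1) = -2 from the rest, must sum to zero.
2n − 2 = 0, so n = 1.

1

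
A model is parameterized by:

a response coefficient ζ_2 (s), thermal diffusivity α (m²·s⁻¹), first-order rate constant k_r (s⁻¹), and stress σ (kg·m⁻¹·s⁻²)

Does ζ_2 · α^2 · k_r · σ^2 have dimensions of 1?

Sum the exponent of each base dimension across the product:
  M: [ζ_2]_M + 2·[α]_M + [k_r]_M + 2·[σ]_M = (0) + 2·(0) + (0) + 2·(1) = 2
  L: [ζ_2]_L + 2·[α]_L + [k_r]_L + 2·[σ]_L = (0) + 2·(2) + (0) + 2·(-1) = 2
  T: [ζ_2]_T + 2·[α]_T + [k_r]_T + 2·[σ]_T = (1) + 2·(-1) + (-1) + 2·(-2) = -6
Net dimensions [M² L² T⁻⁶] ≠ [1] — not dimensionless.

no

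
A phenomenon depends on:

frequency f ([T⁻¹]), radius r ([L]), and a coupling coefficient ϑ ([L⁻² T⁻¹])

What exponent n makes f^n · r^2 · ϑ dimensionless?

Balance the T exponent: (-1)·n from f, plus 2·(0) + (-1) = -1 from the rest, must sum to zero.
−n − 1 = 0, so n = -1.

-1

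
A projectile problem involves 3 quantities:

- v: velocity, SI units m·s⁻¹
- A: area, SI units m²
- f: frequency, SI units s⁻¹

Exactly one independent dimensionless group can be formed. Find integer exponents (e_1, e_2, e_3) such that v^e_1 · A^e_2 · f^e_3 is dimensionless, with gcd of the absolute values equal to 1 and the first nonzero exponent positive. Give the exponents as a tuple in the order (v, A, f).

(2, -1, -2)

L: e_1·(1) + e_2·(2) + e_3·(0) = 0
T: e_1·(-1) + e_2·(0) + e_3·(-1) = 0
Solving this homogeneous linear system for the smallest-integer solution (first nonzero entry positive) gives (2, -1, -2).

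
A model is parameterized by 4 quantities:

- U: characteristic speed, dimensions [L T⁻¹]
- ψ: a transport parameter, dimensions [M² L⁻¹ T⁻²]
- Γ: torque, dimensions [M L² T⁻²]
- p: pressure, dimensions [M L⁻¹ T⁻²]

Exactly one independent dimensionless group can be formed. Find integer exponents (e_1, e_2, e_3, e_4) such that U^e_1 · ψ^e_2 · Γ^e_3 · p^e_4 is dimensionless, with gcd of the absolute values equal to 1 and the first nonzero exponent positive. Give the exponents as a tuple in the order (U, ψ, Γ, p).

(2, 1, -1, -1)

M: e_1·(0) + e_2·(2) + e_3·(1) + e_4·(1) = 0
L: e_1·(1) + e_2·(-1) + e_3·(2) + e_4·(-1) = 0
T: e_1·(-1) + e_2·(-2) + e_3·(-2) + e_4·(-2) = 0
Solving this homogeneous linear system for the smallest-integer solution (first nonzero entry positive) gives (2, 1, -1, -1).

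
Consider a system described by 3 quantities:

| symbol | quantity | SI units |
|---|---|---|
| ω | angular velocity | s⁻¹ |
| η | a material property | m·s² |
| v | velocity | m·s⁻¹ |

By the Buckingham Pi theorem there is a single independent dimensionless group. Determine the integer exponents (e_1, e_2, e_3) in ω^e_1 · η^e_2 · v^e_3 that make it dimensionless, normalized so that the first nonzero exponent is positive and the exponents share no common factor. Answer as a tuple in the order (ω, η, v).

L: e_1·(0) + e_2·(1) + e_3·(1) = 0
T: e_1·(-1) + e_2·(2) + e_3·(-1) = 0
Solving this homogeneous linear system for the smallest-integer solution (first nonzero entry positive) gives (3, 1, -1).

(3, 1, -1)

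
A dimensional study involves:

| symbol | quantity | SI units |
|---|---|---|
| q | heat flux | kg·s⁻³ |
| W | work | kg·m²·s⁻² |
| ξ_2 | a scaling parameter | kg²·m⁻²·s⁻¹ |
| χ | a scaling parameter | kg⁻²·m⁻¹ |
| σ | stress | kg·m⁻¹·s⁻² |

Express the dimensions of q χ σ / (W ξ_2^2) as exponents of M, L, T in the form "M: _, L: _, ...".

Collect each base-dimension exponent across the product:
  M: (1) − (1) − 2·(2) + (-2) + (1) = -5
  L: (0) − (2) − 2·(-2) + (-1) + (-1) = 0
  T: (-3) − (-2) − 2·(-1) + (0) + (-2) = -1
So the dimensions are [M⁻⁵ T⁻¹].

M: -5, L: 0, T: -1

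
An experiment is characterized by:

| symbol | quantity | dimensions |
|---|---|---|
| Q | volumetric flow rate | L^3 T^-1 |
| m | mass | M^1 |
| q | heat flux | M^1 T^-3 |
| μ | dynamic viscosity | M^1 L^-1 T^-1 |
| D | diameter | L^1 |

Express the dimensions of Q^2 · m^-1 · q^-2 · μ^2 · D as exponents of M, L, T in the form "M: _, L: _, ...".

M: -1, L: 5, T: 2

Collect each base-dimension exponent across the product:
  M: 2·(0) − (1) − 2·(1) + 2·(1) + (0) = -1
  L: 2·(3) − (0) − 2·(0) + 2·(-1) + (1) = 5
  T: 2·(-1) − (0) − 2·(-3) + 2·(-1) + (0) = 2
So the dimensions are [M⁻¹ L⁵ T²].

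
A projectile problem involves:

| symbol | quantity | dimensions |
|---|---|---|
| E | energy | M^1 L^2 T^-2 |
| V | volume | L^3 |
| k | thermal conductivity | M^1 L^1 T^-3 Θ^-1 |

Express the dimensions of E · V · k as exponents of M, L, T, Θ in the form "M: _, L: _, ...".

Collect each base-dimension exponent across the product:
  M: (1) + (0) + (1) = 2
  L: (2) + (3) + (1) = 6
  T: (-2) + (0) + (-3) = -5
  Θ: (0) + (0) + (-1) = -1
So the dimensions are [M² L⁶ T⁻⁵ Θ⁻¹].

M: 2, L: 6, T: -5, Θ: -1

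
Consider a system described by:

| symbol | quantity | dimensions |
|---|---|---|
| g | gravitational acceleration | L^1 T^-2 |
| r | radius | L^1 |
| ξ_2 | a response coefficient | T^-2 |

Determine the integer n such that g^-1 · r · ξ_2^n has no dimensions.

Balance the T exponent: (-2)·n from ξ_2, plus −(-2) + (0) = 2 from the rest, must sum to zero.
-2n + 2 = 0, so n = 1.

1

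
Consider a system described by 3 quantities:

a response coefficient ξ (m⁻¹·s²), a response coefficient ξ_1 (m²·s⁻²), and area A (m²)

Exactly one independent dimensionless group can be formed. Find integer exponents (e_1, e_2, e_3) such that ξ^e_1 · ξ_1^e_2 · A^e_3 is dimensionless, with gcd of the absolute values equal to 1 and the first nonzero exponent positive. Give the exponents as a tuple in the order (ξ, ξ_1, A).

(2, 2, -1)

L: e_1·(-1) + e_2·(2) + e_3·(2) = 0
T: e_1·(2) + e_2·(-2) + e_3·(0) = 0
Solving this homogeneous linear system for the smallest-integer solution (first nonzero entry positive) gives (2, 2, -1).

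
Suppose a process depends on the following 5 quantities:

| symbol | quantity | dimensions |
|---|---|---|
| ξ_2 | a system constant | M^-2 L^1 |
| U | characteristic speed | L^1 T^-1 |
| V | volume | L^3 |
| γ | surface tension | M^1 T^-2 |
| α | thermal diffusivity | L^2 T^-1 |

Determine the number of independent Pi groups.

2

There are 5 variables and 3 base dimensions (M, L, T).
The dimension matrix has rank 3.
Independent dimensionless groups: 5 − 3 = 2.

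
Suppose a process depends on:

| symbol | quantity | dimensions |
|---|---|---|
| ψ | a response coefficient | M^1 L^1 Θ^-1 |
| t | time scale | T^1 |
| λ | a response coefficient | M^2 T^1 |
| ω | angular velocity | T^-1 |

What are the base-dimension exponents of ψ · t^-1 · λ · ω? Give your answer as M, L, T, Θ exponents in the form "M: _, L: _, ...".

Collect each base-dimension exponent across the product:
  M: (1) − (0) + (2) + (0) = 3
  L: (1) − (0) + (0) + (0) = 1
  T: (0) − (1) + (1) + (-1) = -1
  Θ: (-1) − (0) + (0) + (0) = -1
So the dimensions are [M³ L T⁻¹ Θ⁻¹].

M: 3, L: 1, T: -1, Θ: -1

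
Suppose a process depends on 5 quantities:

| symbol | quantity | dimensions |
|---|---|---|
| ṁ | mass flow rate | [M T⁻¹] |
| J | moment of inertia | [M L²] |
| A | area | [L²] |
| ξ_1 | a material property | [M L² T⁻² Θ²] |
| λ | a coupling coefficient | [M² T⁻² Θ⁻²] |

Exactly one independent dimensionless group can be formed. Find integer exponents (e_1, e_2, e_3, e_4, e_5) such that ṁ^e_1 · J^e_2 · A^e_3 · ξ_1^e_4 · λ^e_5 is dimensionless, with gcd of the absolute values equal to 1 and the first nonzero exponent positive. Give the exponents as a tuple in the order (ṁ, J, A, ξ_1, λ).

(4, -1, 2, -1, -1)

M: e_1·(1) + e_2·(1) + e_3·(0) + e_4·(1) + e_5·(2) = 0
L: e_1·(0) + e_2·(2) + e_3·(2) + e_4·(2) + e_5·(0) = 0
T: e_1·(-1) + e_2·(0) + e_3·(0) + e_4·(-2) + e_5·(-2) = 0
Θ: e_1·(0) + e_2·(0) + e_3·(0) + e_4·(2) + e_5·(-2) = 0
Solving this homogeneous linear system for the smallest-integer solution (first nonzero entry positive) gives (4, -1, 2, -1, -1).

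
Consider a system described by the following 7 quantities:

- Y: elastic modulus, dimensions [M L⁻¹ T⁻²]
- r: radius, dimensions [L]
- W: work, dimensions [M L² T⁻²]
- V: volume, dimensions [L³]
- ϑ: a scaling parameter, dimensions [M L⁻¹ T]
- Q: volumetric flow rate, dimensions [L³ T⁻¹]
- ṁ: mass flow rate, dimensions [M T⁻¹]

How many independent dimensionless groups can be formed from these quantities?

4

There are 7 variables and 3 base dimensions (M, L, T).
The dimension matrix has rank 3.
Independent dimensionless groups: 7 − 3 = 4.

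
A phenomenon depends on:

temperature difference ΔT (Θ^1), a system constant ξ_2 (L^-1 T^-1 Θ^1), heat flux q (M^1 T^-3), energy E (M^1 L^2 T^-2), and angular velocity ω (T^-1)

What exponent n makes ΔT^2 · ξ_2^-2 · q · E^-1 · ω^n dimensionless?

Balance the T exponent: (-1)·n from ω, plus 2·(0) − 2·(-1) + (-3) − (-2) = 1 from the rest, must sum to zero.
−n + 1 = 0, so n = 1.

1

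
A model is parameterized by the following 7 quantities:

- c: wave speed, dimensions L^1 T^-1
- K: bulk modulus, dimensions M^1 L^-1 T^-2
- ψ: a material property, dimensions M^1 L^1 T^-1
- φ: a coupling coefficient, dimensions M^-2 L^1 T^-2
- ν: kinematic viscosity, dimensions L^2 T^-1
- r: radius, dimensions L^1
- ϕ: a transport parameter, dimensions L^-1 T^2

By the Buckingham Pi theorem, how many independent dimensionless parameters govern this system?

4

There are 7 variables and 3 base dimensions (M, L, T).
The dimension matrix has rank 3.
Independent dimensionless groups: 7 − 3 = 4.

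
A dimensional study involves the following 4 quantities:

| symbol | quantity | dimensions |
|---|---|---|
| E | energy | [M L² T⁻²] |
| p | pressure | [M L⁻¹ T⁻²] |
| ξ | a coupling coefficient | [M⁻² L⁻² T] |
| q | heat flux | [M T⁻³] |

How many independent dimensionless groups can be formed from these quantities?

There are 4 variables and 3 base dimensions (M, L, T).
The dimension matrix has rank 3.
Independent dimensionless groups: 4 − 3 = 1.

1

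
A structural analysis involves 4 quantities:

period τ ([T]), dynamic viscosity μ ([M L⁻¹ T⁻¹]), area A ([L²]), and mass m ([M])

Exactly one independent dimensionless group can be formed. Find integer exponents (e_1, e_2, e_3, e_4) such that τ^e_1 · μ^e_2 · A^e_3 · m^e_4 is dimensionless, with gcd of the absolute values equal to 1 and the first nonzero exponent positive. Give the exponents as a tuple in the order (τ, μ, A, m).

M: e_1·(0) + e_2·(1) + e_3·(0) + e_4·(1) = 0
L: e_1·(0) + e_2·(-1) + e_3·(2) + e_4·(0) = 0
T: e_1·(1) + e_2·(-1) + e_3·(0) + e_4·(0) = 0
Solving this homogeneous linear system for the smallest-integer solution (first nonzero entry positive) gives (2, 2, 1, -2).

(2, 2, 1, -2)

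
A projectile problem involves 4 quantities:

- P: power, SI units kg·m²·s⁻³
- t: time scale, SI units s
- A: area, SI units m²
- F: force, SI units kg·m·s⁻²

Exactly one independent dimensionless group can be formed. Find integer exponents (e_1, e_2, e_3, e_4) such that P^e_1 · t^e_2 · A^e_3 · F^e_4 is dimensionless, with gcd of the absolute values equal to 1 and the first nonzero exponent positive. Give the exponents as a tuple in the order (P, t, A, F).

M: e_1·(1) + e_2·(0) + e_3·(0) + e_4·(1) = 0
L: e_1·(2) + e_2·(0) + e_3·(2) + e_4·(1) = 0
T: e_1·(-3) + e_2·(1) + e_3·(0) + e_4·(-2) = 0
Solving this homogeneous linear system for the smallest-integer solution (first nonzero entry positive) gives (2, 2, -1, -2).

(2, 2, -1, -2)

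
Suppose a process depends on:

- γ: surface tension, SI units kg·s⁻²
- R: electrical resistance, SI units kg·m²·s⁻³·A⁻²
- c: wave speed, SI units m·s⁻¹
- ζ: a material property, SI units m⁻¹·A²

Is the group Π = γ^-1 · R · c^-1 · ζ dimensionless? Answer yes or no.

yes

Sum the exponent of each base dimension across the product:
  M: −[γ]_M + [R]_M − [c]_M + [ζ]_M = −(1) + (1) − (0) + (0) = 0
  L: −[γ]_L + [R]_L − [c]_L + [ζ]_L = −(0) + (2) − (1) + (-1) = 0
  T: −[γ]_T + [R]_T − [c]_T + [ζ]_T = −(-2) + (-3) − (-1) + (0) = 0
  I: −[γ]_I + [R]_I − [c]_I + [ζ]_I = −(0) + (-2) − (0) + (2) = 0
All base exponents vanish — dimensionless.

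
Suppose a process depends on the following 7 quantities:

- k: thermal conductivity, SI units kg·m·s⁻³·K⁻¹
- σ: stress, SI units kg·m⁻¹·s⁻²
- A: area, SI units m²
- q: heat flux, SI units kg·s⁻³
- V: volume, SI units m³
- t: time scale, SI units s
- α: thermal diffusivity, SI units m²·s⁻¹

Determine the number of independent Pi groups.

There are 7 variables and 4 base dimensions (M, L, T, Θ).
The dimension matrix has rank 4.
Independent dimensionless groups: 7 − 4 = 3.

3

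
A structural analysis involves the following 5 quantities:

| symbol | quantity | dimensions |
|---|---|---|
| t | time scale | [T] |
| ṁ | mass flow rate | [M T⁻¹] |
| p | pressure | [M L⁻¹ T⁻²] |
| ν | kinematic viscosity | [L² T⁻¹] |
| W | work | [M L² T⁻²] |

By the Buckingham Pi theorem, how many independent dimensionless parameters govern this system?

2

There are 5 variables and 3 base dimensions (M, L, T).
The dimension matrix has rank 3.
Independent dimensionless groups: 5 − 3 = 2.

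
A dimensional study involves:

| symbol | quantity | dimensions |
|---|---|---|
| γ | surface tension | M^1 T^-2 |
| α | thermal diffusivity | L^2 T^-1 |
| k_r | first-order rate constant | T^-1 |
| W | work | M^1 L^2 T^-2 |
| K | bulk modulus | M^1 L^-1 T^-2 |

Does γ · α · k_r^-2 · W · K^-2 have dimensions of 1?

no

Sum the exponent of each base dimension across the product:
  M: [γ]_M + [α]_M − 2·[k_r]_M + [W]_M − 2·[K]_M = (1) + (0) − 2·(0) + (1) − 2·(1) = 0
  L: [γ]_L + [α]_L − 2·[k_r]_L + [W]_L − 2·[K]_L = (0) + (2) − 2·(0) + (2) − 2·(-1) = 6
  T: [γ]_T + [α]_T − 2·[k_r]_T + [W]_T − 2·[K]_T = (-2) + (-1) − 2·(-1) + (-2) − 2·(-2) = 1
Net dimensions [L⁶ T] ≠ [1] — not dimensionless.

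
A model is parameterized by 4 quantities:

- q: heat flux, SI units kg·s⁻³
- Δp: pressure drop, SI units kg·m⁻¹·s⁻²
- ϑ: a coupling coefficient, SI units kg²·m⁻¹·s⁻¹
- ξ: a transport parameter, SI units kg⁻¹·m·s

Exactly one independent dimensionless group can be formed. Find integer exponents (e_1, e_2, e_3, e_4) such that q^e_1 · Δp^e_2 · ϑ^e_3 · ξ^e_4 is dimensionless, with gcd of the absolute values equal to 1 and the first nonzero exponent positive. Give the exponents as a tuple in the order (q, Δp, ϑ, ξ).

(1, -3, -1, -4)

M: e_1·(1) + e_2·(1) + e_3·(2) + e_4·(-1) = 0
L: e_1·(0) + e_2·(-1) + e_3·(-1) + e_4·(1) = 0
T: e_1·(-3) + e_2·(-2) + e_3·(-1) + e_4·(1) = 0
Solving this homogeneous linear system for the smallest-integer solution (first nonzero entry positive) gives (1, -3, -1, -4).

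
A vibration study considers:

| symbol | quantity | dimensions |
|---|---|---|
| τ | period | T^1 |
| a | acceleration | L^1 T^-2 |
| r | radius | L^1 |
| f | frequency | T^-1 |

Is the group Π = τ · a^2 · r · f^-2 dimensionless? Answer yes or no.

no

Sum the exponent of each base dimension across the product:
  L: [τ]_L + 2·[a]_L + [r]_L − 2·[f]_L = (0) + 2·(1) + (1) − 2·(0) = 3
  T: [τ]_T + 2·[a]_T + [r]_T − 2·[f]_T = (1) + 2·(-2) + (0) − 2·(-1) = -1
Net dimensions [L³ T⁻¹] ≠ [1] — not dimensionless.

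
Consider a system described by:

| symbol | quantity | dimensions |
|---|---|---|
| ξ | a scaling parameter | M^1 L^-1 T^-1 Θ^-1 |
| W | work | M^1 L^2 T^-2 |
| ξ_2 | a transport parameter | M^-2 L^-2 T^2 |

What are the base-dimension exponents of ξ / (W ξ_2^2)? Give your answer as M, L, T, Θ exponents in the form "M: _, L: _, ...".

M: 4, L: 1, T: -3, Θ: -1

Collect each base-dimension exponent across the product:
  M: (1) − (1) − 2·(-2) = 4
  L: (-1) − (2) − 2·(-2) = 1
  T: (-1) − (-2) − 2·(2) = -3
  Θ: (-1) − (0) − 2·(0) = -1
So the dimensions are [M⁴ L T⁻³ Θ⁻¹].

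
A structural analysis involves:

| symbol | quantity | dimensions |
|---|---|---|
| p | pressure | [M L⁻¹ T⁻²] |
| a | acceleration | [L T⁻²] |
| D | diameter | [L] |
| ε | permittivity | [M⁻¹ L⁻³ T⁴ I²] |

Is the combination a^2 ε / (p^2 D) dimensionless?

Sum the exponent of each base dimension across the product:
  M: −2·[p]_M + 2·[a]_M − [D]_M + [ε]_M = −2·(1) + 2·(0) − (0) + (-1) = -3
  L: −2·[p]_L + 2·[a]_L − [D]_L + [ε]_L = −2·(-1) + 2·(1) − (1) + (-3) = 0
  T: −2·[p]_T + 2·[a]_T − [D]_T + [ε]_T = −2·(-2) + 2·(-2) − (0) + (4) = 4
  I: −2·[p]_I + 2·[a]_I − [D]_I + [ε]_I = −2·(0) + 2·(0) − (0) + (2) = 2
Net dimensions [M⁻³ T⁴ I²] ≠ [1] — not dimensionless.

no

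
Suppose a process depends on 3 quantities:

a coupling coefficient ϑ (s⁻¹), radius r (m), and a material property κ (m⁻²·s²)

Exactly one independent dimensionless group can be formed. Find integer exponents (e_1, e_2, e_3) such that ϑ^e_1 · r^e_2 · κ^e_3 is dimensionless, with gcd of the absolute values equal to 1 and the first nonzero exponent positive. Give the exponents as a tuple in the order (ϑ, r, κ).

L: e_1·(0) + e_2·(1) + e_3·(-2) = 0
T: e_1·(-1) + e_2·(0) + e_3·(2) = 0
Solving this homogeneous linear system for the smallest-integer solution (first nonzero entry positive) gives (2, 2, 1).

(2, 2, 1)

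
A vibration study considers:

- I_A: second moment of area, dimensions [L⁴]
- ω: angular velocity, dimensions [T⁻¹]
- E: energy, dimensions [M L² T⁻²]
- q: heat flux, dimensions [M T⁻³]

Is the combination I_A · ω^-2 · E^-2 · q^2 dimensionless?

yes

Sum the exponent of each base dimension across the product:
  M: [I_A]_M − 2·[ω]_M − 2·[E]_M + 2·[q]_M = (0) − 2·(0) − 2·(1) + 2·(1) = 0
  L: [I_A]_L − 2·[ω]_L − 2·[E]_L + 2·[q]_L = (4) − 2·(0) − 2·(2) + 2·(0) = 0
  T: [I_A]_T − 2·[ω]_T − 2·[E]_T + 2·[q]_T = (0) − 2·(-1) − 2·(-2) + 2·(-3) = 0
All base exponents vanish — dimensionless.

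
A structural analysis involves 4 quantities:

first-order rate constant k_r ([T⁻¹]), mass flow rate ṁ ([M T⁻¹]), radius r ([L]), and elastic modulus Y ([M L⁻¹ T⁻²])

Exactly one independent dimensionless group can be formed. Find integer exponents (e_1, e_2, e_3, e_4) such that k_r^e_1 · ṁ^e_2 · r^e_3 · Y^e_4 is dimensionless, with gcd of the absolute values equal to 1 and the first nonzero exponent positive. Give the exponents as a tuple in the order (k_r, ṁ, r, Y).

(1, 1, -1, -1)

M: e_1·(0) + e_2·(1) + e_3·(0) + e_4·(1) = 0
L: e_1·(0) + e_2·(0) + e_3·(1) + e_4·(-1) = 0
T: e_1·(-1) + e_2·(-1) + e_3·(0) + e_4·(-2) = 0
Solving this homogeneous linear system for the smallest-integer solution (first nonzero entry positive) gives (1, 1, -1, -1).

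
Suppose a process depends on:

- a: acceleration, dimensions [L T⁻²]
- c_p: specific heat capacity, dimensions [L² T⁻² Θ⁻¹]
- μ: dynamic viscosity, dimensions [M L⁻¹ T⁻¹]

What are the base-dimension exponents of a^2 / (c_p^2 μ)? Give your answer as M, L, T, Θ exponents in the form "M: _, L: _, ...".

M: -1, L: -1, T: 1, Θ: 2

Collect each base-dimension exponent across the product:
  M: 2·(0) − 2·(0) − (1) = -1
  L: 2·(1) − 2·(2) − (-1) = -1
  T: 2·(-2) − 2·(-2) − (-1) = 1
  Θ: 2·(0) − 2·(-1) − (0) = 2
So the dimensions are [M⁻¹ L⁻¹ T Θ²].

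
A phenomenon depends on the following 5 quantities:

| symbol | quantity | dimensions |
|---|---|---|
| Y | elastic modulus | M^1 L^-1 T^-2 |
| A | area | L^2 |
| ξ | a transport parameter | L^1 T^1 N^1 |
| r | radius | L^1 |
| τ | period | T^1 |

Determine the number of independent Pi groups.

There are 5 variables and 4 base dimensions (M, L, T, N).
The dimension matrix has rank 4.
Independent dimensionless groups: 5 − 4 = 1.

1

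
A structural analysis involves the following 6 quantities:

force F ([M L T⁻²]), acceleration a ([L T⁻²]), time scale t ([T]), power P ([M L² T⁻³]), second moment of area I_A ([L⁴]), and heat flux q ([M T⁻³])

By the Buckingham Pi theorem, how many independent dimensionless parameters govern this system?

3

There are 6 variables and 3 base dimensions (M, L, T).
The dimension matrix has rank 3.
Independent dimensionless groups: 6 − 3 = 3.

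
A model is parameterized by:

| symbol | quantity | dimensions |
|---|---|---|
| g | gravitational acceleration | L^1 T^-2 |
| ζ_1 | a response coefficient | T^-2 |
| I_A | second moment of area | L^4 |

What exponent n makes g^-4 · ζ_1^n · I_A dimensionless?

4

Balance the T exponent: (-2)·n from ζ_1, plus −4·(-2) + (0) = 8 from the rest, must sum to zero.
-2n + 8 = 0, so n = 4.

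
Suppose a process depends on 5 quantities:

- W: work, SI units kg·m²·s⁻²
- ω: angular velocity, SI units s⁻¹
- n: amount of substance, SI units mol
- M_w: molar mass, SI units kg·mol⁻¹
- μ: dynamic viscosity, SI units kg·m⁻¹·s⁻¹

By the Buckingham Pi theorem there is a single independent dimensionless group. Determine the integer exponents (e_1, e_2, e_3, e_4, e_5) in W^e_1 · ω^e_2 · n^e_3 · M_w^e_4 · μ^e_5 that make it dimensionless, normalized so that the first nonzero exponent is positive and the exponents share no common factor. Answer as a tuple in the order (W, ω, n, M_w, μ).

M: e_1·(1) + e_2·(0) + e_3·(0) + e_4·(1) + e_5·(1) = 0
L: e_1·(2) + e_2·(0) + e_3·(0) + e_4·(0) + e_5·(-1) = 0
T: e_1·(-2) + e_2·(-1) + e_3·(0) + e_4·(0) + e_5·(-1) = 0
N: e_1·(0) + e_2·(0) + e_3·(1) + e_4·(-1) + e_5·(0) = 0
Solving this homogeneous linear system for the smallest-integer solution (first nonzero entry positive) gives (1, -4, -3, -3, 2).

(1, -4, -3, -3, 2)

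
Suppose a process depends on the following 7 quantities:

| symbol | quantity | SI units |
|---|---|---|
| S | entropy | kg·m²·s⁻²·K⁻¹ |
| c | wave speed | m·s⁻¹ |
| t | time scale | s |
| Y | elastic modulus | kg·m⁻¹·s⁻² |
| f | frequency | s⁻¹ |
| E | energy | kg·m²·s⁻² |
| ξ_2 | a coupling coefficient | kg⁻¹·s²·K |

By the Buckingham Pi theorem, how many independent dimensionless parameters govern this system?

There are 7 variables and 4 base dimensions (M, L, T, Θ).
The dimension matrix has rank 4.
Independent dimensionless groups: 7 − 4 = 3.

3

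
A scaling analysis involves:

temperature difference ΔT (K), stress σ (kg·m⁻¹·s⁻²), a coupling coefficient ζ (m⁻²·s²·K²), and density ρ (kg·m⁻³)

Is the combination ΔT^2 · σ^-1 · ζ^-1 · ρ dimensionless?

yes

Sum the exponent of each base dimension across the product:
  M: 2·[ΔT]_M − [σ]_M − [ζ]_M + [ρ]_M = 2·(0) − (1) − (0) + (1) = 0
  L: 2·[ΔT]_L − [σ]_L − [ζ]_L + [ρ]_L = 2·(0) − (-1) − (-2) + (-3) = 0
  T: 2·[ΔT]_T − [σ]_T − [ζ]_T + [ρ]_T = 2·(0) − (-2) − (2) + (0) = 0
  Θ: 2·[ΔT]_Θ − [σ]_Θ − [ζ]_Θ + [ρ]_Θ = 2·(1) − (0) − (2) + (0) = 0
All base exponents vanish — dimensionless.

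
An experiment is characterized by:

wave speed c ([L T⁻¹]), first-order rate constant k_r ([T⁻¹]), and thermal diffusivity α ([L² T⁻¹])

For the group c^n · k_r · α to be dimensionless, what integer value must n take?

-2

Balance the L exponent: (1)·n from c, plus (0) + (2) = 2 from the rest, must sum to zero.
n + 2 = 0, so n = -2.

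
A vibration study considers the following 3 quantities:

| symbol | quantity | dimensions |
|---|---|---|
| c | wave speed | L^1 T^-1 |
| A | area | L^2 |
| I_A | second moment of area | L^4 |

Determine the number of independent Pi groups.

There are 3 variables and 2 base dimensions (L, T).
The dimension matrix has rank 2.
Independent dimensionless groups: 3 − 2 = 1.

1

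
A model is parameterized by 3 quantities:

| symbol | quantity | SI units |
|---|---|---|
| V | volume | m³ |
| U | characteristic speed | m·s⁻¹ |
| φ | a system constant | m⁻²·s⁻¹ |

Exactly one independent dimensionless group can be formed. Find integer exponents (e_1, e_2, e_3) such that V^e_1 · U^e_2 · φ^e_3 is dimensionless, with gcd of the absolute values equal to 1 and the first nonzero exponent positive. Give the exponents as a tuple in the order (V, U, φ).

L: e_1·(3) + e_2·(1) + e_3·(-2) = 0
T: e_1·(0) + e_2·(-1) + e_3·(-1) = 0
Solving this homogeneous linear system for the smallest-integer solution (first nonzero entry positive) gives (1, -1, 1).

(1, -1, 1)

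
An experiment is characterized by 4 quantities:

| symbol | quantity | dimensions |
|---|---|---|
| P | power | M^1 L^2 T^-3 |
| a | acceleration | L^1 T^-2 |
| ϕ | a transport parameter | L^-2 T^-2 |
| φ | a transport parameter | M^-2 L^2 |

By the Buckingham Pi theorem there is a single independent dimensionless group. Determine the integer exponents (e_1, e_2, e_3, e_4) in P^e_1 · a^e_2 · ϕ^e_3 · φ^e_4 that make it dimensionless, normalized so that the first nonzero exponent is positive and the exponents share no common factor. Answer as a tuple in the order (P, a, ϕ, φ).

M: e_1·(1) + e_2·(0) + e_3·(0) + e_4·(-2) = 0
L: e_1·(2) + e_2·(1) + e_3·(-2) + e_4·(2) = 0
T: e_1·(-3) + e_2·(-2) + e_3·(-2) + e_4·(0) = 0
Solving this homogeneous linear system for the smallest-integer solution (first nonzero entry positive) gives (2, -4, 1, 1).

(2, -4, 1, 1)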